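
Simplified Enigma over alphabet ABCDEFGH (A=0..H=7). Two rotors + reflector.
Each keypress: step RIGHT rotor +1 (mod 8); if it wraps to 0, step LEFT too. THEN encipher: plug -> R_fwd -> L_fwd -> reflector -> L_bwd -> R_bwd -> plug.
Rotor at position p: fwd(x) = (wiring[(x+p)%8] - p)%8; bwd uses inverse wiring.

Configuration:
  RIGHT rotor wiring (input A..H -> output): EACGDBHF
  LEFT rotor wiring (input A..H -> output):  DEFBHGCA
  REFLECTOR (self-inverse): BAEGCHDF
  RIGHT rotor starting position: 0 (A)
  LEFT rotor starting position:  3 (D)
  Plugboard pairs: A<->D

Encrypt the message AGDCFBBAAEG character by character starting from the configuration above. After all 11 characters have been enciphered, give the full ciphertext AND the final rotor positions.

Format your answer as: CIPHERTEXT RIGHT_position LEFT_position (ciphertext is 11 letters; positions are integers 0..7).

Answer: EDAFHDDHEHC 3 4

Derivation:
Char 1 ('A'): step: R->1, L=3; A->plug->D->R->C->L->D->refl->G->L'->A->R'->E->plug->E
Char 2 ('G'): step: R->2, L=3; G->plug->G->R->C->L->D->refl->G->L'->A->R'->A->plug->D
Char 3 ('D'): step: R->3, L=3; D->plug->A->R->D->L->H->refl->F->L'->E->R'->D->plug->A
Char 4 ('C'): step: R->4, L=3; C->plug->C->R->D->L->H->refl->F->L'->E->R'->F->plug->F
Char 5 ('F'): step: R->5, L=3; F->plug->F->R->F->L->A->refl->B->L'->G->R'->H->plug->H
Char 6 ('B'): step: R->6, L=3; B->plug->B->R->H->L->C->refl->E->L'->B->R'->A->plug->D
Char 7 ('B'): step: R->7, L=3; B->plug->B->R->F->L->A->refl->B->L'->G->R'->A->plug->D
Char 8 ('A'): step: R->0, L->4 (L advanced); A->plug->D->R->G->L->B->refl->A->L'->F->R'->H->plug->H
Char 9 ('A'): step: R->1, L=4; A->plug->D->R->C->L->G->refl->D->L'->A->R'->E->plug->E
Char 10 ('E'): step: R->2, L=4; E->plug->E->R->F->L->A->refl->B->L'->G->R'->H->plug->H
Char 11 ('G'): step: R->3, L=4; G->plug->G->R->F->L->A->refl->B->L'->G->R'->C->plug->C
Final: ciphertext=EDAFHDDHEHC, RIGHT=3, LEFT=4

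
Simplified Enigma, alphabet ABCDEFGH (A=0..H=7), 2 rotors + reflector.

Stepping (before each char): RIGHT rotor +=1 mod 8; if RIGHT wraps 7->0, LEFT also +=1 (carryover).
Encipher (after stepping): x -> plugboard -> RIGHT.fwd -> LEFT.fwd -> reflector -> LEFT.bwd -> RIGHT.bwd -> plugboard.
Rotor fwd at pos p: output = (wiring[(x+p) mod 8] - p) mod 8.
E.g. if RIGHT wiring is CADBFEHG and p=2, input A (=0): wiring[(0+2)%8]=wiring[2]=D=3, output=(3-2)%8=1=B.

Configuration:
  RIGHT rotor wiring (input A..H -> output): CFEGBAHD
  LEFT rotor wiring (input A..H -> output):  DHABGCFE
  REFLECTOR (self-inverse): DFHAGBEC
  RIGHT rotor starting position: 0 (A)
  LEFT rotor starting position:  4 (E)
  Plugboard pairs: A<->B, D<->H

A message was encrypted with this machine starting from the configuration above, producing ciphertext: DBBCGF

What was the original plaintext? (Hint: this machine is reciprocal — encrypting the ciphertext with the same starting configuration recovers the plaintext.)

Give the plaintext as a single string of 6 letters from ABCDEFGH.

Char 1 ('D'): step: R->1, L=4; D->plug->H->R->B->L->G->refl->E->L'->G->R'->F->plug->F
Char 2 ('B'): step: R->2, L=4; B->plug->A->R->C->L->B->refl->F->L'->H->R'->C->plug->C
Char 3 ('B'): step: R->3, L=4; B->plug->A->R->D->L->A->refl->D->L'->F->R'->C->plug->C
Char 4 ('C'): step: R->4, L=4; C->plug->C->R->D->L->A->refl->D->L'->F->R'->A->plug->B
Char 5 ('G'): step: R->5, L=4; G->plug->G->R->B->L->G->refl->E->L'->G->R'->C->plug->C
Char 6 ('F'): step: R->6, L=4; F->plug->F->R->A->L->C->refl->H->L'->E->R'->C->plug->C

Answer: FCCBCC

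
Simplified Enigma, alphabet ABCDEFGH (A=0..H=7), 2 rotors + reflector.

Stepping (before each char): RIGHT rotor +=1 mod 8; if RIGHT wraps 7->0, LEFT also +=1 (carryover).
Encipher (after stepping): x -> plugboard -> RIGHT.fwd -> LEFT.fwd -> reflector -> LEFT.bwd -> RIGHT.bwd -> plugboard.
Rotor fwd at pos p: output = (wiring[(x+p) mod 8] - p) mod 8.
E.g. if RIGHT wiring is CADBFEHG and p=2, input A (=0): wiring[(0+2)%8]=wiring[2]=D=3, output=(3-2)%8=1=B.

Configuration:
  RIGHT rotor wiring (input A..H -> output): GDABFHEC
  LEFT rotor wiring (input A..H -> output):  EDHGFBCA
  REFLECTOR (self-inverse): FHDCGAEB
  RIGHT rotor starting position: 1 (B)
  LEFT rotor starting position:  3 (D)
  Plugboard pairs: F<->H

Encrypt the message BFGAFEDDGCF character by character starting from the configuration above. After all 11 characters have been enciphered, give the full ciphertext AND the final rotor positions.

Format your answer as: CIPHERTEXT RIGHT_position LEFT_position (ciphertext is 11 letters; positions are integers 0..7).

Char 1 ('B'): step: R->2, L=3; B->plug->B->R->H->L->E->refl->G->L'->C->R'->E->plug->E
Char 2 ('F'): step: R->3, L=3; F->plug->H->R->F->L->B->refl->H->L'->D->R'->F->plug->H
Char 3 ('G'): step: R->4, L=3; G->plug->G->R->E->L->F->refl->A->L'->G->R'->D->plug->D
Char 4 ('A'): step: R->5, L=3; A->plug->A->R->C->L->G->refl->E->L'->H->R'->B->plug->B
Char 5 ('F'): step: R->6, L=3; F->plug->H->R->B->L->C->refl->D->L'->A->R'->C->plug->C
Char 6 ('E'): step: R->7, L=3; E->plug->E->R->C->L->G->refl->E->L'->H->R'->B->plug->B
Char 7 ('D'): step: R->0, L->4 (L advanced); D->plug->D->R->B->L->F->refl->A->L'->E->R'->G->plug->G
Char 8 ('D'): step: R->1, L=4; D->plug->D->R->E->L->A->refl->F->L'->B->R'->G->plug->G
Char 9 ('G'): step: R->2, L=4; G->plug->G->R->E->L->A->refl->F->L'->B->R'->H->plug->F
Char 10 ('C'): step: R->3, L=4; C->plug->C->R->E->L->A->refl->F->L'->B->R'->D->plug->D
Char 11 ('F'): step: R->4, L=4; F->plug->H->R->F->L->H->refl->B->L'->A->R'->C->plug->C
Final: ciphertext=EHDBCBGGFDC, RIGHT=4, LEFT=4

Answer: EHDBCBGGFDC 4 4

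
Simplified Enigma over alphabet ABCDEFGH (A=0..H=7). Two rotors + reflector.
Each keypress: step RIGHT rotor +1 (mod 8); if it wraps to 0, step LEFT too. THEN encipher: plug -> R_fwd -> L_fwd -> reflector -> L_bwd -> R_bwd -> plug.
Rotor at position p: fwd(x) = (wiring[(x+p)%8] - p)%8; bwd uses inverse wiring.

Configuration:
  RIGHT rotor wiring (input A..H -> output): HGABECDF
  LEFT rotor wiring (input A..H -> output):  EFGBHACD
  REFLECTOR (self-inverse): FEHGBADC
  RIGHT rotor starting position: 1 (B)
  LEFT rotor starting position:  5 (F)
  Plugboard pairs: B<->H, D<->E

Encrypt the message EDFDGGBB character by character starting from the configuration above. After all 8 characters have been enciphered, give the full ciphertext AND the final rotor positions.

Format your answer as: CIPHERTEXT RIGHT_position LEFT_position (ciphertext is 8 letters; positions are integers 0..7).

Char 1 ('E'): step: R->2, L=5; E->plug->D->R->A->L->D->refl->G->L'->C->R'->C->plug->C
Char 2 ('D'): step: R->3, L=5; D->plug->E->R->C->L->G->refl->D->L'->A->R'->D->plug->E
Char 3 ('F'): step: R->4, L=5; F->plug->F->R->C->L->G->refl->D->L'->A->R'->A->plug->A
Char 4 ('D'): step: R->5, L=5; D->plug->E->R->B->L->F->refl->A->L'->E->R'->G->plug->G
Char 5 ('G'): step: R->6, L=5; G->plug->G->R->G->L->E->refl->B->L'->F->R'->A->plug->A
Char 6 ('G'): step: R->7, L=5; G->plug->G->R->D->L->H->refl->C->L'->H->R'->C->plug->C
Char 7 ('B'): step: R->0, L->6 (L advanced); B->plug->H->R->F->L->D->refl->G->L'->C->R'->F->plug->F
Char 8 ('B'): step: R->1, L=6; B->plug->H->R->G->L->B->refl->E->L'->A->R'->C->plug->C
Final: ciphertext=CEAGACFC, RIGHT=1, LEFT=6

Answer: CEAGACFC 1 6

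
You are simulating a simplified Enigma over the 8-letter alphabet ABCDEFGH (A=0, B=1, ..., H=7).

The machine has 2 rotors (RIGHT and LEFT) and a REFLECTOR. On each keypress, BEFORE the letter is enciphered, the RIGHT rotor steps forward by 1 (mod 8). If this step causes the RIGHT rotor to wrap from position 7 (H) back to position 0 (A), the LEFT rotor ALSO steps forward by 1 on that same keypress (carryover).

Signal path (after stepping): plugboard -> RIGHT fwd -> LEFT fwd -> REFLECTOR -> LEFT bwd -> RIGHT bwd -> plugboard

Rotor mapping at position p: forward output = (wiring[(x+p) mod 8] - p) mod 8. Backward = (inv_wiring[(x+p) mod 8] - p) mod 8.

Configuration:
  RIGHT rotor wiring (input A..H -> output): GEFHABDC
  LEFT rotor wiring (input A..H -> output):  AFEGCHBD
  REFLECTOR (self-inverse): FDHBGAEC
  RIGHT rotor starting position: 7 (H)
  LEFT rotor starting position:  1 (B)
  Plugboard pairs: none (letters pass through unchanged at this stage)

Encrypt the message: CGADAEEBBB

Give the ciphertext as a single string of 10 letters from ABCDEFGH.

Char 1 ('C'): step: R->0, L->2 (L advanced); C->plug->C->R->F->L->B->refl->D->L'->H->R'->D->plug->D
Char 2 ('G'): step: R->1, L=2; G->plug->G->R->B->L->E->refl->G->L'->G->R'->C->plug->C
Char 3 ('A'): step: R->2, L=2; A->plug->A->R->D->L->F->refl->A->L'->C->R'->H->plug->H
Char 4 ('D'): step: R->3, L=2; D->plug->D->R->A->L->C->refl->H->L'->E->R'->A->plug->A
Char 5 ('A'): step: R->4, L=2; A->plug->A->R->E->L->H->refl->C->L'->A->R'->F->plug->F
Char 6 ('E'): step: R->5, L=2; E->plug->E->R->H->L->D->refl->B->L'->F->R'->C->plug->C
Char 7 ('E'): step: R->6, L=2; E->plug->E->R->H->L->D->refl->B->L'->F->R'->A->plug->A
Char 8 ('B'): step: R->7, L=2; B->plug->B->R->H->L->D->refl->B->L'->F->R'->C->plug->C
Char 9 ('B'): step: R->0, L->3 (L advanced); B->plug->B->R->E->L->A->refl->F->L'->F->R'->C->plug->C
Char 10 ('B'): step: R->1, L=3; B->plug->B->R->E->L->A->refl->F->L'->F->R'->H->plug->H

Answer: DCHAFCACCH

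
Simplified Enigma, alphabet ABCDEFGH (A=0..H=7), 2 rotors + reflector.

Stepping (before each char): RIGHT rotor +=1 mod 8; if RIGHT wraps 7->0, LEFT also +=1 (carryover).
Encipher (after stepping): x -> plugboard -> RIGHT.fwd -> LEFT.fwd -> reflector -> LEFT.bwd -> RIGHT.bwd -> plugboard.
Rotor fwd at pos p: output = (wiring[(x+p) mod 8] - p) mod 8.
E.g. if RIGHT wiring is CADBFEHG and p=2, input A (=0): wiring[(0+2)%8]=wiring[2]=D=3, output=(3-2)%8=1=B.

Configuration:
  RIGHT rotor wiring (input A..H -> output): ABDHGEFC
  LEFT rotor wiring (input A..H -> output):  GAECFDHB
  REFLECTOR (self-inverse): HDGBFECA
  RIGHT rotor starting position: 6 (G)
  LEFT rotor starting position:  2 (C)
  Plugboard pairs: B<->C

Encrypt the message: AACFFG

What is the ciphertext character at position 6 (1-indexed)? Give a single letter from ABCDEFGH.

Char 1 ('A'): step: R->7, L=2; A->plug->A->R->D->L->B->refl->D->L'->C->R'->C->plug->B
Char 2 ('A'): step: R->0, L->3 (L advanced); A->plug->A->R->A->L->H->refl->A->L'->C->R'->H->plug->H
Char 3 ('C'): step: R->1, L=3; C->plug->B->R->C->L->A->refl->H->L'->A->R'->A->plug->A
Char 4 ('F'): step: R->2, L=3; F->plug->F->R->A->L->H->refl->A->L'->C->R'->D->plug->D
Char 5 ('F'): step: R->3, L=3; F->plug->F->R->F->L->D->refl->B->L'->H->R'->E->plug->E
Char 6 ('G'): step: R->4, L=3; G->plug->G->R->H->L->B->refl->D->L'->F->R'->F->plug->F

F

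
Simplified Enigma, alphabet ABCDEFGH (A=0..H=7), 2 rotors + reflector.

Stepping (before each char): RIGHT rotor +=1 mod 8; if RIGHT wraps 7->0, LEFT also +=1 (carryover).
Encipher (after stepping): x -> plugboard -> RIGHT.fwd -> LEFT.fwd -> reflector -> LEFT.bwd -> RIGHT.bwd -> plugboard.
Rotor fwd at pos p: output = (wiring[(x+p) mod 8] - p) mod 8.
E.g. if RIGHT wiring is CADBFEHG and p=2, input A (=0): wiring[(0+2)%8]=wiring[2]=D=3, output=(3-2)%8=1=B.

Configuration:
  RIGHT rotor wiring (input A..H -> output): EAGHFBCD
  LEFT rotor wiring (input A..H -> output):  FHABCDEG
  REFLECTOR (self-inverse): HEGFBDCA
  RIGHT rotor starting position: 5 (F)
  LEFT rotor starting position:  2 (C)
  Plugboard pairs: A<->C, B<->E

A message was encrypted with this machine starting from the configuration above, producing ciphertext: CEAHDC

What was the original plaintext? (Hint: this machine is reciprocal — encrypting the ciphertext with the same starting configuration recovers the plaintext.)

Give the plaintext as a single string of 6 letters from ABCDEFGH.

Answer: BHHACD

Derivation:
Char 1 ('C'): step: R->6, L=2; C->plug->A->R->E->L->C->refl->G->L'->A->R'->E->plug->B
Char 2 ('E'): step: R->7, L=2; E->plug->B->R->F->L->E->refl->B->L'->D->R'->H->plug->H
Char 3 ('A'): step: R->0, L->3 (L advanced); A->plug->C->R->G->L->E->refl->B->L'->D->R'->H->plug->H
Char 4 ('H'): step: R->1, L=3; H->plug->H->R->D->L->B->refl->E->L'->G->R'->C->plug->A
Char 5 ('D'): step: R->2, L=3; D->plug->D->R->H->L->F->refl->D->L'->E->R'->A->plug->C
Char 6 ('C'): step: R->3, L=3; C->plug->A->R->E->L->D->refl->F->L'->H->R'->D->plug->D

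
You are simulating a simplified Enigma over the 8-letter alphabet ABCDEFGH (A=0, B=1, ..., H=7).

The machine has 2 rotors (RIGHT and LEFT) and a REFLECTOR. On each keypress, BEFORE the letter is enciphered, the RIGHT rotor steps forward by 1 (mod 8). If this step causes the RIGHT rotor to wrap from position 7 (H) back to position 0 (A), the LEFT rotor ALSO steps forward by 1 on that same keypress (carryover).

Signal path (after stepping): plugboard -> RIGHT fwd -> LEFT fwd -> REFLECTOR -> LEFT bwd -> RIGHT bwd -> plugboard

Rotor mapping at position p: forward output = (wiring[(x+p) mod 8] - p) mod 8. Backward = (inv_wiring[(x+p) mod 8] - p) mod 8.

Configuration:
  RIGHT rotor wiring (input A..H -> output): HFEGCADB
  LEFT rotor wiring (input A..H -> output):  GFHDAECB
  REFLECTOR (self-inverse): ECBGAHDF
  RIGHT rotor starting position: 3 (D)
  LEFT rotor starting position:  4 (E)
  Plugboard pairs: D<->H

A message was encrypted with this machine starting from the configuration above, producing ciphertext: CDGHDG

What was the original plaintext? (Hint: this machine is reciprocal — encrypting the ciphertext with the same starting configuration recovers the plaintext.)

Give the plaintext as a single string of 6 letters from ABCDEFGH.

Char 1 ('C'): step: R->4, L=4; C->plug->C->R->H->L->H->refl->F->L'->D->R'->E->plug->E
Char 2 ('D'): step: R->5, L=4; D->plug->H->R->F->L->B->refl->C->L'->E->R'->C->plug->C
Char 3 ('G'): step: R->6, L=4; G->plug->G->R->E->L->C->refl->B->L'->F->R'->A->plug->A
Char 4 ('H'): step: R->7, L=4; H->plug->D->R->F->L->B->refl->C->L'->E->R'->H->plug->D
Char 5 ('D'): step: R->0, L->5 (L advanced); D->plug->H->R->B->L->F->refl->H->L'->A->R'->F->plug->F
Char 6 ('G'): step: R->1, L=5; G->plug->G->R->A->L->H->refl->F->L'->B->R'->D->plug->H

Answer: ECADFH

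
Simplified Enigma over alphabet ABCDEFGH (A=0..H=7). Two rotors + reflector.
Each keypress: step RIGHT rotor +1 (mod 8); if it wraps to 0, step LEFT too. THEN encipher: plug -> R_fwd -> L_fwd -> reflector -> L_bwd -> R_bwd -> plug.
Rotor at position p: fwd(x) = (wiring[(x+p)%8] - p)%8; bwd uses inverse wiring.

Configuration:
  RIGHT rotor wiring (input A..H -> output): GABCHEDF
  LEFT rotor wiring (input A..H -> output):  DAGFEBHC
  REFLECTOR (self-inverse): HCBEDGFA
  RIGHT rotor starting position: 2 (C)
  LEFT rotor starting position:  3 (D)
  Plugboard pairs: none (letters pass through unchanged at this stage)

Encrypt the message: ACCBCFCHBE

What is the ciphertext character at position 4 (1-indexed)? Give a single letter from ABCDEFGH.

Char 1 ('A'): step: R->3, L=3; A->plug->A->R->H->L->D->refl->E->L'->D->R'->F->plug->F
Char 2 ('C'): step: R->4, L=3; C->plug->C->R->H->L->D->refl->E->L'->D->R'->A->plug->A
Char 3 ('C'): step: R->5, L=3; C->plug->C->R->A->L->C->refl->B->L'->B->R'->D->plug->D
Char 4 ('B'): step: R->6, L=3; B->plug->B->R->H->L->D->refl->E->L'->D->R'->E->plug->E

E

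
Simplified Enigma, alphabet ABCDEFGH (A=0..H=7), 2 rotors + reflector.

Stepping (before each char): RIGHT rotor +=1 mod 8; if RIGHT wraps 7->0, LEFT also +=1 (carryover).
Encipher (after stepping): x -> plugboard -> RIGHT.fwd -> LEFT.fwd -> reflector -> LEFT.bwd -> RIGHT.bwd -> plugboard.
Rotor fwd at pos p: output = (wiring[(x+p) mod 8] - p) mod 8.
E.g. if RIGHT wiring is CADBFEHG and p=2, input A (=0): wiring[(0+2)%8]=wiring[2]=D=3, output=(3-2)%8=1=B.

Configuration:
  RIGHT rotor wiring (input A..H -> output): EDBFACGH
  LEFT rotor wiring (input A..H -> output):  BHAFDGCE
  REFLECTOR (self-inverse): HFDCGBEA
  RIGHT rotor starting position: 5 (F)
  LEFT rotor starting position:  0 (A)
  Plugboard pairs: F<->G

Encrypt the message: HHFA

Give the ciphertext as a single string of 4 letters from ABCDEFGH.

Char 1 ('H'): step: R->6, L=0; H->plug->H->R->E->L->D->refl->C->L'->G->R'->C->plug->C
Char 2 ('H'): step: R->7, L=0; H->plug->H->R->H->L->E->refl->G->L'->F->R'->B->plug->B
Char 3 ('F'): step: R->0, L->1 (L advanced); F->plug->G->R->G->L->D->refl->C->L'->D->R'->B->plug->B
Char 4 ('A'): step: R->1, L=1; A->plug->A->R->C->L->E->refl->G->L'->A->R'->B->plug->B

Answer: CBBB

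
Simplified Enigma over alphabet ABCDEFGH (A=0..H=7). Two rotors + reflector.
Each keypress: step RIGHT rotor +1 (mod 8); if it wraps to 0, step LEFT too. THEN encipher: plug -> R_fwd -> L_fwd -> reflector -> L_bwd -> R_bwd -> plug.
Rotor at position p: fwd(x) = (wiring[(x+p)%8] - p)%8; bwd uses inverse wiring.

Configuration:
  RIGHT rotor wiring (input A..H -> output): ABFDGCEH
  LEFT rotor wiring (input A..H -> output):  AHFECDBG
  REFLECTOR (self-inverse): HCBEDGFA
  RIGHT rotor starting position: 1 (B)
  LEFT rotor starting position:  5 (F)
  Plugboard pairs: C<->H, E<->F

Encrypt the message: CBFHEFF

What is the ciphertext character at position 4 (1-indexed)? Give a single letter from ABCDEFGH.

Char 1 ('C'): step: R->2, L=5; C->plug->H->R->H->L->F->refl->G->L'->A->R'->D->plug->D
Char 2 ('B'): step: R->3, L=5; B->plug->B->R->D->L->D->refl->E->L'->B->R'->D->plug->D
Char 3 ('F'): step: R->4, L=5; F->plug->E->R->E->L->C->refl->B->L'->C->R'->A->plug->A
Char 4 ('H'): step: R->5, L=5; H->plug->C->R->C->L->B->refl->C->L'->E->R'->E->plug->F

F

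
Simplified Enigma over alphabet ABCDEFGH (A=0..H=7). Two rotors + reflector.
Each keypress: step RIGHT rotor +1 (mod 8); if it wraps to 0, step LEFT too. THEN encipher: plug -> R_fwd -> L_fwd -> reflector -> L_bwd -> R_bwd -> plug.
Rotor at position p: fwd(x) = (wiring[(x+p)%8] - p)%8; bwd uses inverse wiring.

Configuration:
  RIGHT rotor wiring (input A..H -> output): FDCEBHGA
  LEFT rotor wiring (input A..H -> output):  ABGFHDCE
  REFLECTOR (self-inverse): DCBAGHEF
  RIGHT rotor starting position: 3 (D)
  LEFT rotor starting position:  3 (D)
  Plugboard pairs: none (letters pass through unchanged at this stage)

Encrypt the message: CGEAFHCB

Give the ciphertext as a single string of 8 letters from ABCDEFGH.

Answer: FAABGAFH

Derivation:
Char 1 ('C'): step: R->4, L=3; C->plug->C->R->C->L->A->refl->D->L'->H->R'->F->plug->F
Char 2 ('G'): step: R->5, L=3; G->plug->G->R->H->L->D->refl->A->L'->C->R'->A->plug->A
Char 3 ('E'): step: R->6, L=3; E->plug->E->R->E->L->B->refl->C->L'->A->R'->A->plug->A
Char 4 ('A'): step: R->7, L=3; A->plug->A->R->B->L->E->refl->G->L'->G->R'->B->plug->B
Char 5 ('F'): step: R->0, L->4 (L advanced); F->plug->F->R->H->L->B->refl->C->L'->G->R'->G->plug->G
Char 6 ('H'): step: R->1, L=4; H->plug->H->R->E->L->E->refl->G->L'->C->R'->A->plug->A
Char 7 ('C'): step: R->2, L=4; C->plug->C->R->H->L->B->refl->C->L'->G->R'->F->plug->F
Char 8 ('B'): step: R->3, L=4; B->plug->B->R->G->L->C->refl->B->L'->H->R'->H->plug->H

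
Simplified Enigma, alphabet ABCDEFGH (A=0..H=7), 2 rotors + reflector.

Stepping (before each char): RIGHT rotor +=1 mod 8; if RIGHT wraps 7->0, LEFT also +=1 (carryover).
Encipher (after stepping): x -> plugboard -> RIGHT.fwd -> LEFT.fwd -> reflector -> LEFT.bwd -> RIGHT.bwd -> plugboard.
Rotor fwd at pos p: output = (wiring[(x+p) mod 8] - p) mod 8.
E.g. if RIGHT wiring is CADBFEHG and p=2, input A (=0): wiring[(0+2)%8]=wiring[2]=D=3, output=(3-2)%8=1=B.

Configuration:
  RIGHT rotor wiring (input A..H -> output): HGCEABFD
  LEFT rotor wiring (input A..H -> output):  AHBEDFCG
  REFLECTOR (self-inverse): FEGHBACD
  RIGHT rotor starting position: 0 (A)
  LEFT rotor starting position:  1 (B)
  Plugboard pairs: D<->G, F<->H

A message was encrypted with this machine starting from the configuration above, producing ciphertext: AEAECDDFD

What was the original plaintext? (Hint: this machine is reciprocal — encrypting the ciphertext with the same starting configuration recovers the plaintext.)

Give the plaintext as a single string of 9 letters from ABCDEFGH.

Char 1 ('A'): step: R->1, L=1; A->plug->A->R->F->L->B->refl->E->L'->E->R'->F->plug->H
Char 2 ('E'): step: R->2, L=1; E->plug->E->R->D->L->C->refl->G->L'->A->R'->A->plug->A
Char 3 ('A'): step: R->3, L=1; A->plug->A->R->B->L->A->refl->F->L'->G->R'->C->plug->C
Char 4 ('E'): step: R->4, L=1; E->plug->E->R->D->L->C->refl->G->L'->A->R'->H->plug->F
Char 5 ('C'): step: R->5, L=1; C->plug->C->R->G->L->F->refl->A->L'->B->R'->E->plug->E
Char 6 ('D'): step: R->6, L=1; D->plug->G->R->C->L->D->refl->H->L'->H->R'->A->plug->A
Char 7 ('D'): step: R->7, L=1; D->plug->G->R->C->L->D->refl->H->L'->H->R'->C->plug->C
Char 8 ('F'): step: R->0, L->2 (L advanced); F->plug->H->R->D->L->D->refl->H->L'->A->R'->E->plug->E
Char 9 ('D'): step: R->1, L=2; D->plug->G->R->C->L->B->refl->E->L'->F->R'->A->plug->A

Answer: HACFEACEA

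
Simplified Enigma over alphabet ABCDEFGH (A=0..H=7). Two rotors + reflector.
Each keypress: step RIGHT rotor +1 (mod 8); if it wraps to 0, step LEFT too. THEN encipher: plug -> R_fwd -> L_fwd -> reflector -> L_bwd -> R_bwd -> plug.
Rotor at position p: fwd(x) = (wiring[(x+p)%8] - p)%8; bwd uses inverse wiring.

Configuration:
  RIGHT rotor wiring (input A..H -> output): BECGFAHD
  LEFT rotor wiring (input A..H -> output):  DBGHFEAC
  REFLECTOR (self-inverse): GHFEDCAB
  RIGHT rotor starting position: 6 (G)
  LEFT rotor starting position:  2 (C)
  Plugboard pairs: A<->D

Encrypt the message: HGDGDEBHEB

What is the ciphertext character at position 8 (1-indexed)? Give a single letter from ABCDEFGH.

Char 1 ('H'): step: R->7, L=2; H->plug->H->R->A->L->E->refl->D->L'->C->R'->B->plug->B
Char 2 ('G'): step: R->0, L->3 (L advanced); G->plug->G->R->H->L->D->refl->E->L'->A->R'->F->plug->F
Char 3 ('D'): step: R->1, L=3; D->plug->A->R->D->L->F->refl->C->L'->B->R'->B->plug->B
Char 4 ('G'): step: R->2, L=3; G->plug->G->R->H->L->D->refl->E->L'->A->R'->A->plug->D
Char 5 ('D'): step: R->3, L=3; D->plug->A->R->D->L->F->refl->C->L'->B->R'->G->plug->G
Char 6 ('E'): step: R->4, L=3; E->plug->E->R->F->L->A->refl->G->L'->G->R'->G->plug->G
Char 7 ('B'): step: R->5, L=3; B->plug->B->R->C->L->B->refl->H->L'->E->R'->D->plug->A
Char 8 ('H'): step: R->6, L=3; H->plug->H->R->C->L->B->refl->H->L'->E->R'->E->plug->E

E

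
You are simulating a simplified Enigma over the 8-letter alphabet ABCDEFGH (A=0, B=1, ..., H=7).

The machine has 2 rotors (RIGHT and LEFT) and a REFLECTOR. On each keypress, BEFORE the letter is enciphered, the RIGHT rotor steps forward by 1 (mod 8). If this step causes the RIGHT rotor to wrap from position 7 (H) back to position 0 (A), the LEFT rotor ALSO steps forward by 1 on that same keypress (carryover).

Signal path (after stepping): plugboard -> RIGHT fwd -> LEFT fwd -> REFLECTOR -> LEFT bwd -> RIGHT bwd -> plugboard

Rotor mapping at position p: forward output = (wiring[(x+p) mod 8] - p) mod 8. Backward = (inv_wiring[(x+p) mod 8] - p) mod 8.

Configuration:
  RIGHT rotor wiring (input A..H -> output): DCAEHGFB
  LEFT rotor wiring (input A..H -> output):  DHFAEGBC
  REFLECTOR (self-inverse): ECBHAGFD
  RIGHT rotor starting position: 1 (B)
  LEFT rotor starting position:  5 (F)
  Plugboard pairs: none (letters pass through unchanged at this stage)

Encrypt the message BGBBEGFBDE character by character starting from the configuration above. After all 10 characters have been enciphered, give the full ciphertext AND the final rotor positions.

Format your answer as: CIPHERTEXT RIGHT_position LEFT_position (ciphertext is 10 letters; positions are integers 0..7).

Char 1 ('B'): step: R->2, L=5; B->plug->B->R->C->L->F->refl->G->L'->D->R'->E->plug->E
Char 2 ('G'): step: R->3, L=5; G->plug->G->R->H->L->H->refl->D->L'->G->R'->E->plug->E
Char 3 ('B'): step: R->4, L=5; B->plug->B->R->C->L->F->refl->G->L'->D->R'->A->plug->A
Char 4 ('B'): step: R->5, L=5; B->plug->B->R->A->L->B->refl->C->L'->E->R'->C->plug->C
Char 5 ('E'): step: R->6, L=5; E->plug->E->R->C->L->F->refl->G->L'->D->R'->B->plug->B
Char 6 ('G'): step: R->7, L=5; G->plug->G->R->H->L->H->refl->D->L'->G->R'->H->plug->H
Char 7 ('F'): step: R->0, L->6 (L advanced); F->plug->F->R->G->L->G->refl->F->L'->C->R'->B->plug->B
Char 8 ('B'): step: R->1, L=6; B->plug->B->R->H->L->A->refl->E->L'->B->R'->A->plug->A
Char 9 ('D'): step: R->2, L=6; D->plug->D->R->E->L->H->refl->D->L'->A->R'->H->plug->H
Char 10 ('E'): step: R->3, L=6; E->plug->E->R->G->L->G->refl->F->L'->C->R'->D->plug->D
Final: ciphertext=EEACBHBAHD, RIGHT=3, LEFT=6

Answer: EEACBHBAHD 3 6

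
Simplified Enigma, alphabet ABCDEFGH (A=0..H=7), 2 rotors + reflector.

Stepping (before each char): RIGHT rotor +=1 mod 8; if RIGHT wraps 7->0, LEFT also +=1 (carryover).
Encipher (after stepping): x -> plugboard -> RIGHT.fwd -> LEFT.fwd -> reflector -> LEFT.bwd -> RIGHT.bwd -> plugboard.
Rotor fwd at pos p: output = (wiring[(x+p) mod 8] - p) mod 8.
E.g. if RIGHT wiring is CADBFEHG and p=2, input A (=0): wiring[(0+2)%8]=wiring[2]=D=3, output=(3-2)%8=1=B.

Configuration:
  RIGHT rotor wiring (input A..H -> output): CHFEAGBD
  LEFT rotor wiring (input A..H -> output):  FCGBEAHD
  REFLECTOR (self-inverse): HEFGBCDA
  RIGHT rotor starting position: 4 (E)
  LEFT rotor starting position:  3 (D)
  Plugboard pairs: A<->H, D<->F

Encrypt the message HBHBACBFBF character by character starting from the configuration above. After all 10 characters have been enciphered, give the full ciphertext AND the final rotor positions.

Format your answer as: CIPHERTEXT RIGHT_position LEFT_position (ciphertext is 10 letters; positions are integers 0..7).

Char 1 ('H'): step: R->5, L=3; H->plug->A->R->B->L->B->refl->E->L'->D->R'->H->plug->A
Char 2 ('B'): step: R->6, L=3; B->plug->B->R->F->L->C->refl->F->L'->C->R'->G->plug->G
Char 3 ('H'): step: R->7, L=3; H->plug->A->R->E->L->A->refl->H->L'->G->R'->D->plug->F
Char 4 ('B'): step: R->0, L->4 (L advanced); B->plug->B->R->H->L->F->refl->C->L'->G->R'->F->plug->D
Char 5 ('A'): step: R->1, L=4; A->plug->H->R->B->L->E->refl->B->L'->E->R'->B->plug->B
Char 6 ('C'): step: R->2, L=4; C->plug->C->R->G->L->C->refl->F->L'->H->R'->E->plug->E
Char 7 ('B'): step: R->3, L=4; B->plug->B->R->F->L->G->refl->D->L'->C->R'->H->plug->A
Char 8 ('F'): step: R->4, L=4; F->plug->D->R->H->L->F->refl->C->L'->G->R'->E->plug->E
Char 9 ('B'): step: R->5, L=4; B->plug->B->R->E->L->B->refl->E->L'->B->R'->A->plug->H
Char 10 ('F'): step: R->6, L=4; F->plug->D->R->B->L->E->refl->B->L'->E->R'->C->plug->C
Final: ciphertext=AGFDBEAEHC, RIGHT=6, LEFT=4

Answer: AGFDBEAEHC 6 4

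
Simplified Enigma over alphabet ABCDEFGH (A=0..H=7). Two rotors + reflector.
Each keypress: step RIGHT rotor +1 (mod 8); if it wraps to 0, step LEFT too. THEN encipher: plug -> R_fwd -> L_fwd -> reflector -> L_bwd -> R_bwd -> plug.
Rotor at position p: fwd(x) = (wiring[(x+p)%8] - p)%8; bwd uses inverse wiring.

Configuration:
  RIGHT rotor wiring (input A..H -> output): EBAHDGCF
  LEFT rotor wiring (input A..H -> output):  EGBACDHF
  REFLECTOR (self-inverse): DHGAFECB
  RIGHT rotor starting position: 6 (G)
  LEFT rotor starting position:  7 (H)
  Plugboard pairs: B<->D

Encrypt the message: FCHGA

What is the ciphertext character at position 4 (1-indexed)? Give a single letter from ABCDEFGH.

Char 1 ('F'): step: R->7, L=7; F->plug->F->R->E->L->B->refl->H->L'->C->R'->C->plug->C
Char 2 ('C'): step: R->0, L->0 (L advanced); C->plug->C->R->A->L->E->refl->F->L'->H->R'->D->plug->B
Char 3 ('H'): step: R->1, L=0; H->plug->H->R->D->L->A->refl->D->L'->F->R'->E->plug->E
Char 4 ('G'): step: R->2, L=0; G->plug->G->R->C->L->B->refl->H->L'->G->R'->A->plug->A

A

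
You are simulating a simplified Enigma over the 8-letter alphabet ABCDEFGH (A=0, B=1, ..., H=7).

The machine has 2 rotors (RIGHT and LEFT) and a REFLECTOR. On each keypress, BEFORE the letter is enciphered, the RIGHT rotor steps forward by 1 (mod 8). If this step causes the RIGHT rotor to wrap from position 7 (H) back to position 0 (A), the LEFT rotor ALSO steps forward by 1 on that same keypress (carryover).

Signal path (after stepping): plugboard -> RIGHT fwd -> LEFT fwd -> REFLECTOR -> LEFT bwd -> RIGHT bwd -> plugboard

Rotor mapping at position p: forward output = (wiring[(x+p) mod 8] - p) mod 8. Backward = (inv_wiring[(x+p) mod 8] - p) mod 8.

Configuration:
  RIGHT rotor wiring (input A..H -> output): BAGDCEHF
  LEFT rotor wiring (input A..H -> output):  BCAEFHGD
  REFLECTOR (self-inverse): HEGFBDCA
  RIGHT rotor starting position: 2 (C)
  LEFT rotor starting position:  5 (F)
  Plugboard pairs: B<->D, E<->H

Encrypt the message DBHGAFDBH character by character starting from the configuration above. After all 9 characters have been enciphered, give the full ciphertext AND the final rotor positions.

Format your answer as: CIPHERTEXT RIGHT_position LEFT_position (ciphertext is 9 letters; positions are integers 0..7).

Char 1 ('D'): step: R->3, L=5; D->plug->B->R->H->L->A->refl->H->L'->G->R'->F->plug->F
Char 2 ('B'): step: R->4, L=5; B->plug->D->R->B->L->B->refl->E->L'->D->R'->C->plug->C
Char 3 ('H'): step: R->5, L=5; H->plug->E->R->D->L->E->refl->B->L'->B->R'->F->plug->F
Char 4 ('G'): step: R->6, L=5; G->plug->G->R->E->L->F->refl->D->L'->F->R'->F->plug->F
Char 5 ('A'): step: R->7, L=5; A->plug->A->R->G->L->H->refl->A->L'->H->R'->D->plug->B
Char 6 ('F'): step: R->0, L->6 (L advanced); F->plug->F->R->E->L->C->refl->G->L'->F->R'->H->plug->E
Char 7 ('D'): step: R->1, L=6; D->plug->B->R->F->L->G->refl->C->L'->E->R'->G->plug->G
Char 8 ('B'): step: R->2, L=6; B->plug->D->R->C->L->D->refl->F->L'->B->R'->B->plug->D
Char 9 ('H'): step: R->3, L=6; H->plug->E->R->C->L->D->refl->F->L'->B->R'->C->plug->C
Final: ciphertext=FCFFBEGDC, RIGHT=3, LEFT=6

Answer: FCFFBEGDC 3 6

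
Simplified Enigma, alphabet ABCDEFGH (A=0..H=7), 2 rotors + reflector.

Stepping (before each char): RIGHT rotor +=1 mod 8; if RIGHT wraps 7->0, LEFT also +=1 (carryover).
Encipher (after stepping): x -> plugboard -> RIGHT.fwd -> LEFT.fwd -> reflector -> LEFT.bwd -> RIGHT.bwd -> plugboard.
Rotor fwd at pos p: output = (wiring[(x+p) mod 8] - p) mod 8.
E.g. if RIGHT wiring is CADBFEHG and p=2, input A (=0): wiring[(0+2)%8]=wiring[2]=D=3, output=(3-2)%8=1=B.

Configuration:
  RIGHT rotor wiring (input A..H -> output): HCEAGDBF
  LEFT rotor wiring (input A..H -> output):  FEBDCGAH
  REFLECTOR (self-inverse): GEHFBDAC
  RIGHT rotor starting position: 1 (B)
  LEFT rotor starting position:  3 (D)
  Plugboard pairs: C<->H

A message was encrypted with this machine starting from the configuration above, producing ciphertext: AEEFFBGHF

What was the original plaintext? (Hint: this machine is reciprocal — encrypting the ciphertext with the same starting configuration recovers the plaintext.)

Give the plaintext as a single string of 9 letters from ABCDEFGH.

Char 1 ('A'): step: R->2, L=3; A->plug->A->R->C->L->D->refl->F->L'->D->R'->F->plug->F
Char 2 ('E'): step: R->3, L=3; E->plug->E->R->C->L->D->refl->F->L'->D->R'->B->plug->B
Char 3 ('E'): step: R->4, L=3; E->plug->E->R->D->L->F->refl->D->L'->C->R'->A->plug->A
Char 4 ('F'): step: R->5, L=3; F->plug->F->R->H->L->G->refl->A->L'->A->R'->C->plug->H
Char 5 ('F'): step: R->6, L=3; F->plug->F->R->C->L->D->refl->F->L'->D->R'->A->plug->A
Char 6 ('B'): step: R->7, L=3; B->plug->B->R->A->L->A->refl->G->L'->H->R'->F->plug->F
Char 7 ('G'): step: R->0, L->4 (L advanced); G->plug->G->R->B->L->C->refl->H->L'->H->R'->A->plug->A
Char 8 ('H'): step: R->1, L=4; H->plug->C->R->H->L->H->refl->C->L'->B->R'->A->plug->A
Char 9 ('F'): step: R->2, L=4; F->plug->F->R->D->L->D->refl->F->L'->G->R'->B->plug->B

Answer: FBAHAFAAB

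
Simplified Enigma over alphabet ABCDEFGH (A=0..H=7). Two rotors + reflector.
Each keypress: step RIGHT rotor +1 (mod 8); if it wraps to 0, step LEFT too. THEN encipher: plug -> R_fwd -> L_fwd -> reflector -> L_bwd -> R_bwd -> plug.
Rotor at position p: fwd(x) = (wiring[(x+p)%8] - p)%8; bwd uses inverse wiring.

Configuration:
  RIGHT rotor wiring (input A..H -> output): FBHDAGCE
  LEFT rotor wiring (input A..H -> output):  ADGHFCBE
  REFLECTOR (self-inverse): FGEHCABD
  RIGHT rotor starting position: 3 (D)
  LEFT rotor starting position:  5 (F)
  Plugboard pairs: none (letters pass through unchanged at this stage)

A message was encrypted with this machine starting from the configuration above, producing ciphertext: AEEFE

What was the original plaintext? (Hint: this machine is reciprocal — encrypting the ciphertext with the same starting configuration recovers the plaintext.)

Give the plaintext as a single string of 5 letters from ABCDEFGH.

Answer: FBBBF

Derivation:
Char 1 ('A'): step: R->4, L=5; A->plug->A->R->E->L->G->refl->B->L'->F->R'->F->plug->F
Char 2 ('E'): step: R->5, L=5; E->plug->E->R->E->L->G->refl->B->L'->F->R'->B->plug->B
Char 3 ('E'): step: R->6, L=5; E->plug->E->R->B->L->E->refl->C->L'->G->R'->B->plug->B
Char 4 ('F'): step: R->7, L=5; F->plug->F->R->B->L->E->refl->C->L'->G->R'->B->plug->B
Char 5 ('E'): step: R->0, L->6 (L advanced); E->plug->E->R->A->L->D->refl->H->L'->G->R'->F->plug->F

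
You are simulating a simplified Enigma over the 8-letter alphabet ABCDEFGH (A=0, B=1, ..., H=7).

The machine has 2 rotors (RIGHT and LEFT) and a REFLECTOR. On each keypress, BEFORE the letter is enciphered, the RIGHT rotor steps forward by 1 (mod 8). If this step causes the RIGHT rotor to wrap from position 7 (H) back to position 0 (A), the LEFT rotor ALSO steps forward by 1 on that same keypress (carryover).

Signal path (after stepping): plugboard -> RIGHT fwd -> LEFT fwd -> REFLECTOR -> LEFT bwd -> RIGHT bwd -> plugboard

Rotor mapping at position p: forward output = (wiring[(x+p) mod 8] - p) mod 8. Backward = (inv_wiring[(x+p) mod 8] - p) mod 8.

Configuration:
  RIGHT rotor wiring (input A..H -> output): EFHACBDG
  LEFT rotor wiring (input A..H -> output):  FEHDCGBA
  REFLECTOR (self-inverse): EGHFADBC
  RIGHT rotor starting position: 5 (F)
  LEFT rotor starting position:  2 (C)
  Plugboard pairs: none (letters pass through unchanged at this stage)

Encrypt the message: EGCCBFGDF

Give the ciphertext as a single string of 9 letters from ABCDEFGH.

Answer: AFDEHAAEG

Derivation:
Char 1 ('E'): step: R->6, L=2; E->plug->E->R->B->L->B->refl->G->L'->F->R'->A->plug->A
Char 2 ('G'): step: R->7, L=2; G->plug->G->R->C->L->A->refl->E->L'->D->R'->F->plug->F
Char 3 ('C'): step: R->0, L->3 (L advanced); C->plug->C->R->H->L->E->refl->A->L'->A->R'->D->plug->D
Char 4 ('C'): step: R->1, L=3; C->plug->C->R->H->L->E->refl->A->L'->A->R'->E->plug->E
Char 5 ('B'): step: R->2, L=3; B->plug->B->R->G->L->B->refl->G->L'->D->R'->H->plug->H
Char 6 ('F'): step: R->3, L=3; F->plug->F->R->B->L->H->refl->C->L'->F->R'->A->plug->A
Char 7 ('G'): step: R->4, L=3; G->plug->G->R->D->L->G->refl->B->L'->G->R'->A->plug->A
Char 8 ('D'): step: R->5, L=3; D->plug->D->R->H->L->E->refl->A->L'->A->R'->E->plug->E
Char 9 ('F'): step: R->6, L=3; F->plug->F->R->C->L->D->refl->F->L'->E->R'->G->plug->G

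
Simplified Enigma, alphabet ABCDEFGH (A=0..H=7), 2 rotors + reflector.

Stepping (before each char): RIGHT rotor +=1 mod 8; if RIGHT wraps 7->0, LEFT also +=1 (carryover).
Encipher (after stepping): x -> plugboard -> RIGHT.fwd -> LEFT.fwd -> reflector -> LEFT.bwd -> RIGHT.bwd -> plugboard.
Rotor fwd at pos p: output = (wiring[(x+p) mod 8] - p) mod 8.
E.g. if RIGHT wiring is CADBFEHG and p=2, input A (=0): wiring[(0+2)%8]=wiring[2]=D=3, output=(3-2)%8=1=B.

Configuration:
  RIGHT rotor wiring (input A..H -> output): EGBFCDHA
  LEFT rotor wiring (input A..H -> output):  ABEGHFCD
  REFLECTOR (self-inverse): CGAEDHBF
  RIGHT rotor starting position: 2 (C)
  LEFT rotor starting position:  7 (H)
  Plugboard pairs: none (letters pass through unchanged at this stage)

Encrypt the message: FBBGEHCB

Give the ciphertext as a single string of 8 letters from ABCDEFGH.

Answer: HEHEABAD

Derivation:
Char 1 ('F'): step: R->3, L=7; F->plug->F->R->B->L->B->refl->G->L'->G->R'->H->plug->H
Char 2 ('B'): step: R->4, L=7; B->plug->B->R->H->L->D->refl->E->L'->A->R'->E->plug->E
Char 3 ('B'): step: R->5, L=7; B->plug->B->R->C->L->C->refl->A->L'->F->R'->H->plug->H
Char 4 ('G'): step: R->6, L=7; G->plug->G->R->E->L->H->refl->F->L'->D->R'->E->plug->E
Char 5 ('E'): step: R->7, L=7; E->plug->E->R->G->L->G->refl->B->L'->B->R'->A->plug->A
Char 6 ('H'): step: R->0, L->0 (L advanced); H->plug->H->R->A->L->A->refl->C->L'->G->R'->B->plug->B
Char 7 ('C'): step: R->1, L=0; C->plug->C->R->E->L->H->refl->F->L'->F->R'->A->plug->A
Char 8 ('B'): step: R->2, L=0; B->plug->B->R->D->L->G->refl->B->L'->B->R'->D->plug->D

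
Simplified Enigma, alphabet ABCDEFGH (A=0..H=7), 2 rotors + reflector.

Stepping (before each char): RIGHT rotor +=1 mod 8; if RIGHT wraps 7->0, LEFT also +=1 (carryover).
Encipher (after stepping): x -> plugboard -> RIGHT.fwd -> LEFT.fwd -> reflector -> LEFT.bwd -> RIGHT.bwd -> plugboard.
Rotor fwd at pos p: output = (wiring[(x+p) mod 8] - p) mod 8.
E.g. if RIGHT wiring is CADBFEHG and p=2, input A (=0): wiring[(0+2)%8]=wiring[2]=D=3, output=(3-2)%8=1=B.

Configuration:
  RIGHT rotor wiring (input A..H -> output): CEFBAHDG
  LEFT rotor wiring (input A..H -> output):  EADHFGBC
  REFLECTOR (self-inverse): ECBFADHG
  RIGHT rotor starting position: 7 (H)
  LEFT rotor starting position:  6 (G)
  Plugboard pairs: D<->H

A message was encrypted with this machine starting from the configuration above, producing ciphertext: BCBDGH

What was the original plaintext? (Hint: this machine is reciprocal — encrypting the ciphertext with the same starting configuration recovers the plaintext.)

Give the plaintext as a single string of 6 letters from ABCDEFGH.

Char 1 ('B'): step: R->0, L->7 (L advanced); B->plug->B->R->E->L->A->refl->E->L'->D->R'->G->plug->G
Char 2 ('C'): step: R->1, L=7; C->plug->C->R->A->L->D->refl->F->L'->B->R'->H->plug->D
Char 3 ('B'): step: R->2, L=7; B->plug->B->R->H->L->C->refl->B->L'->C->R'->H->plug->D
Char 4 ('D'): step: R->3, L=7; D->plug->H->R->C->L->B->refl->C->L'->H->R'->F->plug->F
Char 5 ('G'): step: R->4, L=7; G->plug->G->R->B->L->F->refl->D->L'->A->R'->F->plug->F
Char 6 ('H'): step: R->5, L=7; H->plug->D->R->F->L->G->refl->H->L'->G->R'->B->plug->B

Answer: GDDFFB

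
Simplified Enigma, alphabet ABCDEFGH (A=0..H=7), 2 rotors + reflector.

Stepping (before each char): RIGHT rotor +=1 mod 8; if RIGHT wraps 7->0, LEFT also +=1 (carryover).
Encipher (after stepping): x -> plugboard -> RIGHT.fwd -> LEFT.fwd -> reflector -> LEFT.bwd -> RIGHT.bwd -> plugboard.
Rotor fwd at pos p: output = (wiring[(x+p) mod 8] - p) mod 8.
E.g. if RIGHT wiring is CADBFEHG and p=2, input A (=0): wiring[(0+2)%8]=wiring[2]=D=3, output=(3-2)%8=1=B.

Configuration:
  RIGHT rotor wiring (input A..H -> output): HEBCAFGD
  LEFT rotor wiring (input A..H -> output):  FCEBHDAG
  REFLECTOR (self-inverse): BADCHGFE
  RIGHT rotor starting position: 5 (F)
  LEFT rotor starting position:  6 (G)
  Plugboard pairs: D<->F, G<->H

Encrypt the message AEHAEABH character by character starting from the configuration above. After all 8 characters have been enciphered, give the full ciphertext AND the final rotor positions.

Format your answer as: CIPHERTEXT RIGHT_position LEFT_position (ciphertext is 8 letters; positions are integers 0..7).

Answer: BFECGBEE 5 7

Derivation:
Char 1 ('A'): step: R->6, L=6; A->plug->A->R->A->L->C->refl->D->L'->F->R'->B->plug->B
Char 2 ('E'): step: R->7, L=6; E->plug->E->R->D->L->E->refl->H->L'->C->R'->D->plug->F
Char 3 ('H'): step: R->0, L->7 (L advanced); H->plug->G->R->G->L->E->refl->H->L'->A->R'->E->plug->E
Char 4 ('A'): step: R->1, L=7; A->plug->A->R->D->L->F->refl->G->L'->B->R'->C->plug->C
Char 5 ('E'): step: R->2, L=7; E->plug->E->R->E->L->C->refl->D->L'->C->R'->H->plug->G
Char 6 ('A'): step: R->3, L=7; A->plug->A->R->H->L->B->refl->A->L'->F->R'->B->plug->B
Char 7 ('B'): step: R->4, L=7; B->plug->B->R->B->L->G->refl->F->L'->D->R'->E->plug->E
Char 8 ('H'): step: R->5, L=7; H->plug->G->R->F->L->A->refl->B->L'->H->R'->E->plug->E
Final: ciphertext=BFECGBEE, RIGHT=5, LEFT=7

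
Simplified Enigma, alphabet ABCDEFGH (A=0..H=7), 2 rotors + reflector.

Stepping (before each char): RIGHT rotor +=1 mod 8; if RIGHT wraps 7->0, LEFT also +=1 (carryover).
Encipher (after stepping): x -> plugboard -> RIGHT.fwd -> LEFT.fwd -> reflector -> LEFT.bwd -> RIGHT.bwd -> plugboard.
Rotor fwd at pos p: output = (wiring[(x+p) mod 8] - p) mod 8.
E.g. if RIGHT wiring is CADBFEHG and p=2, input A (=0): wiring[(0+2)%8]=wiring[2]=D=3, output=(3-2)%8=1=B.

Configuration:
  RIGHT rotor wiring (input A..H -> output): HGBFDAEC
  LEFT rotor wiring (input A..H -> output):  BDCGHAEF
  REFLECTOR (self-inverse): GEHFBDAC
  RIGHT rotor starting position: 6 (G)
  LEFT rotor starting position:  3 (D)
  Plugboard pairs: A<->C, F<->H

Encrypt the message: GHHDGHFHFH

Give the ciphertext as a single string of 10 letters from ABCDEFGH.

Char 1 ('G'): step: R->7, L=3; G->plug->G->R->B->L->E->refl->B->L'->D->R'->A->plug->C
Char 2 ('H'): step: R->0, L->4 (L advanced); H->plug->F->R->A->L->D->refl->F->L'->E->R'->G->plug->G
Char 3 ('H'): step: R->1, L=4; H->plug->F->R->D->L->B->refl->E->L'->B->R'->G->plug->G
Char 4 ('D'): step: R->2, L=4; D->plug->D->R->G->L->G->refl->A->L'->C->R'->E->plug->E
Char 5 ('G'): step: R->3, L=4; G->plug->G->R->D->L->B->refl->E->L'->B->R'->D->plug->D
Char 6 ('H'): step: R->4, L=4; H->plug->F->R->C->L->A->refl->G->L'->G->R'->D->plug->D
Char 7 ('F'): step: R->5, L=4; F->plug->H->R->G->L->G->refl->A->L'->C->R'->D->plug->D
Char 8 ('H'): step: R->6, L=4; H->plug->F->R->H->L->C->refl->H->L'->F->R'->G->plug->G
Char 9 ('F'): step: R->7, L=4; F->plug->H->R->F->L->H->refl->C->L'->H->R'->C->plug->A
Char 10 ('H'): step: R->0, L->5 (L advanced); H->plug->F->R->A->L->D->refl->F->L'->F->R'->D->plug->D

Answer: CGGEDDDGAD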